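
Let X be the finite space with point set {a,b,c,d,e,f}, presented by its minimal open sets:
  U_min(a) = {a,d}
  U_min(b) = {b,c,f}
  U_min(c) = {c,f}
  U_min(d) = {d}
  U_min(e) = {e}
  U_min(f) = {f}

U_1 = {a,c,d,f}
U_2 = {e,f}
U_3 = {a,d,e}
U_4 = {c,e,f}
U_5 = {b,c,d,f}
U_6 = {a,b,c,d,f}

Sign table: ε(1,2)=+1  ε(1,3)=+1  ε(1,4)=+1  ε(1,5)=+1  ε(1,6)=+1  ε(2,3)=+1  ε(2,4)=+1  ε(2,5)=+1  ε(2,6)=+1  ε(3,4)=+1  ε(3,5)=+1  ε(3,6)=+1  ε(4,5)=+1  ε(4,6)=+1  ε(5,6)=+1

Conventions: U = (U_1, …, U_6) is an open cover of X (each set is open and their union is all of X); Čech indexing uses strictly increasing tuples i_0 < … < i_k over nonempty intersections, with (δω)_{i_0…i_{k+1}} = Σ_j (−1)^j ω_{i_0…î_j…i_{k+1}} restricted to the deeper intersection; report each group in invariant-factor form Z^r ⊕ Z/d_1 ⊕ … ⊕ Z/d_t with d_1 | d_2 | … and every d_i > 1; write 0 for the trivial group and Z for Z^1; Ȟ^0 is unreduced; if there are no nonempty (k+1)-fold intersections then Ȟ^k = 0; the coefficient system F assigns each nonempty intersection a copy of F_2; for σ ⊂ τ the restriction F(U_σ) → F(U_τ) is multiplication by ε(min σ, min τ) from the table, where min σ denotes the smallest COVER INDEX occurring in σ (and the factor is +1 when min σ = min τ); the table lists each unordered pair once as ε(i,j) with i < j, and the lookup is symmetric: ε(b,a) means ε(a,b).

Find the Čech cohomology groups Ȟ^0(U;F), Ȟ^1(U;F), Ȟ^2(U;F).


Ȟ^0 ≅ Z/2; Ȟ^1 ≅ Z/2; Ȟ^2 ≅ 0

nonempty intersections:
  U12={f} U13={a,d} U14={c,f} U15={c,d,f} U16={a,c,d,f} U23={e} U24={e,f} U25={f} U26={f} U34={e} U35={d} U36={a,d} U45={c,f} U46={c,f} U56={b,c,d,f}
  U124={f} U125={f} U126={f} U135={d} U136={a,d} U145={c,f} U146={c,f} U156={c,d,f} U234={e} U245={f} U246={f} U256={f} U356={d} U456={c,f}
  U1245={f} U1246={f} U1256={f} U1356={d} U1456={c,f} U2456={f}
  U12456={f}
C dims 6,15,14,6; δ0: rk_F2 5; δ1: rk_F2 9; δ2: rk_F2 5
Ȟ^0: (6−5)−0=1 ⇒ Z/2
Ȟ^1: (15−9)−5=1 ⇒ Z/2
Ȟ^2: (14−5)−9=0 ⇒ 0


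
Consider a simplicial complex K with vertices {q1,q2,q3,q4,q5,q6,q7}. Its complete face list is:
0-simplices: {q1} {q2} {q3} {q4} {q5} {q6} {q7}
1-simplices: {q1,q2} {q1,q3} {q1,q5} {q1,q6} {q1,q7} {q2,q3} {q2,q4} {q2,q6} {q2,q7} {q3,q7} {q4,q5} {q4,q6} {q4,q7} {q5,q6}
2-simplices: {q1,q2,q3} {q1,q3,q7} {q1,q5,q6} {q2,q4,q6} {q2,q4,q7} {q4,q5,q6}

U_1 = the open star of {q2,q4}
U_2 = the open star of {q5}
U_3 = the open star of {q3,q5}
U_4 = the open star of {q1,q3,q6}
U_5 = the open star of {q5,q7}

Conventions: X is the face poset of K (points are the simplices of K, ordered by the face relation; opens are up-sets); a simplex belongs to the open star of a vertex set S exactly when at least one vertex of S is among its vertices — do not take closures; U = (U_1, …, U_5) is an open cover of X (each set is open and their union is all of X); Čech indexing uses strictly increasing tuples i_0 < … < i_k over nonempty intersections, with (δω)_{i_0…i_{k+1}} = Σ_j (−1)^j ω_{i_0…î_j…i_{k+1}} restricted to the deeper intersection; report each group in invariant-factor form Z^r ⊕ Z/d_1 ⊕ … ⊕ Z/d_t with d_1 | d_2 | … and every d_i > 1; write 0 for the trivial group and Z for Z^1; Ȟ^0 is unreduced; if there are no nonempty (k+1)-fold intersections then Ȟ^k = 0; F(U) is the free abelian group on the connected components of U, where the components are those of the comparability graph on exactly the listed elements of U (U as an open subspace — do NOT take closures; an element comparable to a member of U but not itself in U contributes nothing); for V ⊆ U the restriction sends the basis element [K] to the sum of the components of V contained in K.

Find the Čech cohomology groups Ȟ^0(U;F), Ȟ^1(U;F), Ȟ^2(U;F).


Ȟ^0 ≅ Z, Ȟ^1 ≅ Z^2, Ȟ^2 ≅ 0

nonempty overlaps:
  U1={{q2},{q4},{q1,q2},{q2,q3},{q2,q4},{q2,q6},{q2,q7},{q4,q5},{q4,q6},{q4,q7},{q1,q2,q3},{q2,q4,q6},{q2,q4,q7},{q4,q5,q6}} U2={{q5},{q1,q5},{q4,q5},{q5,q6},{q1,q5,q6},{q4,q5,q6}} U3={{q3},{q5},{q1,q3},{q1,q5},{q2,q3},{q3,q7},{q4,q5},{q5,q6},{q1,q2,q3},{q1,q3,q7},{q1,q5,q6},{q4,q5,q6}} U4={{q1},{q3},{q6},{q1,q2},{q1,q3},{q1,q5},{q1,q6},{q1,q7},{q2,q3},{q2,q6},{q3,q7},{q4,q6},{q5,q6},{q1,q2,q3},{q1,q3,q7},{q1,q5,q6},{q2,q4,q6},{q4,q5,q6}} U5={{q5},{q7},{q1,q5},{q1,q7},{q2,q7},{q3,q7},{q4,q5},{q4,q7},{q5,q6},{q1,q3,q7},{q1,q5,q6},{q2,q4,q7},{q4,q5,q6}}
  U12={{q4,q5},{q4,q5,q6}} U13={{q2,q3},{q4,q5},{q1,q2,q3},{q4,q5,q6}} U14={{q1,q2},{q2,q3},{q2,q6},{q4,q6},{q1,q2,q3},{q2,q4,q6},{q4,q5,q6}} U15={{q2,q7},{q4,q5},{q4,q7},{q2,q4,q7},{q4,q5,q6}} U23={{q5},{q1,q5},{q4,q5},{q5,q6},{q1,q5,q6},{q4,q5,q6}} U24={{q1,q5},{q5,q6},{q1,q5,q6},{q4,q5,q6}} U25={{q5},{q1,q5},{q4,q5},{q5,q6},{q1,q5,q6},{q4,q5,q6}} U34={{q3},{q1,q3},{q1,q5},{q2,q3},{q3,q7},{q5,q6},{q1,q2,q3},{q1,q3,q7},{q1,q5,q6},{q4,q5,q6}} U35={{q5},{q1,q5},{q3,q7},{q4,q5},{q5,q6},{q1,q3,q7},{q1,q5,q6},{q4,q5,q6}} U45={{q1,q5},{q1,q7},{q3,q7},{q5,q6},{q1,q3,q7},{q1,q5,q6},{q4,q5,q6}}
  U123={{q4,q5},{q4,q5,q6}} U124={{q4,q5,q6}} U125={{q4,q5},{q4,q5,q6}} U134={{q2,q3},{q1,q2,q3},{q4,q5,q6}} U135={{q4,q5},{q4,q5,q6}} U145={{q4,q5,q6}} U234={{q1,q5},{q5,q6},{q1,q5,q6},{q4,q5,q6}} U235={{q5},{q1,q5},{q4,q5},{q5,q6},{q1,q5,q6},{q4,q5,q6}} U245={{q1,q5},{q5,q6},{q1,q5,q6},{q4,q5,q6}} U345={{q1,q5},{q3,q7},{q5,q6},{q1,q3,q7},{q1,q5,q6},{q4,q5,q6}}
  U1234={{q4,q5,q6}} U1235={{q4,q5},{q4,q5,q6}} U1245={{q4,q5,q6}} U1345={{q4,q5,q6}} U2345={{q1,q5},{q5,q6},{q1,q5,q6},{q4,q5,q6}}
  U12345={{q4,q5,q6}}
components per intersection:
  U1: {{q2},{q4},{q1,q2},{q2,q3},{q2,q4},{q2,q6},{q2,q7},{q4,q5},{q4,q6},{q4,q7},{q1,q2,q3},{q2,q4,q6},{q2,q4,q7},{q4,q5,q6}}
  U2: {{q5},{q1,q5},{q4,q5},{q5,q6},{q1,q5,q6},{q4,q5,q6}}
  U3: {{q3},{q1,q3},{q2,q3},{q3,q7},{q1,q2,q3},{q1,q3,q7}} {{q5},{q1,q5},{q4,q5},{q5,q6},{q1,q5,q6},{q4,q5,q6}}
  U4: {{q1},{q3},{q6},{q1,q2},{q1,q3},{q1,q5},{q1,q6},{q1,q7},{q2,q3},{q2,q6},{q3,q7},{q4,q6},{q5,q6},{q1,q2,q3},{q1,q3,q7},{q1,q5,q6},{q2,q4,q6},{q4,q5,q6}}
  U5: {{q5},{q1,q5},{q4,q5},{q5,q6},{q1,q5,q6},{q4,q5,q6}} {{q7},{q1,q7},{q2,q7},{q3,q7},{q4,q7},{q1,q3,q7},{q2,q4,q7}}
  U12: {{q4,q5},{q4,q5,q6}}
  U13: {{q2,q3},{q1,q2,q3}} {{q4,q5},{q4,q5,q6}}
  U14: {{q1,q2},{q2,q3},{q1,q2,q3}} {{q2,q6},{q4,q6},{q2,q4,q6},{q4,q5,q6}}
  U15: {{q2,q7},{q4,q7},{q2,q4,q7}} {{q4,q5},{q4,q5,q6}}
  U23: {{q5},{q1,q5},{q4,q5},{q5,q6},{q1,q5,q6},{q4,q5,q6}}
  U24: {{q1,q5},{q5,q6},{q1,q5,q6},{q4,q5,q6}}
  U25: {{q5},{q1,q5},{q4,q5},{q5,q6},{q1,q5,q6},{q4,q5,q6}}
  U34: {{q3},{q1,q3},{q2,q3},{q3,q7},{q1,q2,q3},{q1,q3,q7}} {{q1,q5},{q5,q6},{q1,q5,q6},{q4,q5,q6}}
  U35: {{q5},{q1,q5},{q4,q5},{q5,q6},{q1,q5,q6},{q4,q5,q6}} {{q3,q7},{q1,q3,q7}}
  U45: {{q1,q5},{q5,q6},{q1,q5,q6},{q4,q5,q6}} {{q1,q7},{q3,q7},{q1,q3,q7}}
  U123: {{q4,q5},{q4,q5,q6}}
  U124: {{q4,q5,q6}}
  U125: {{q4,q5},{q4,q5,q6}}
  U134: {{q2,q3},{q1,q2,q3}} {{q4,q5,q6}}
  U135: {{q4,q5},{q4,q5,q6}}
  U145: {{q4,q5,q6}}
  U234: {{q1,q5},{q5,q6},{q1,q5,q6},{q4,q5,q6}}
  U235: {{q5},{q1,q5},{q4,q5},{q5,q6},{q1,q5,q6},{q4,q5,q6}}
  U245: {{q1,q5},{q5,q6},{q1,q5,q6},{q4,q5,q6}}
  U345: {{q1,q5},{q5,q6},{q1,q5,q6},{q4,q5,q6}} {{q3,q7},{q1,q3,q7}}
  U1234: {{q4,q5,q6}}
  U1235: {{q4,q5},{q4,q5,q6}}
  U1245: {{q4,q5,q6}}
  U1345: {{q4,q5,q6}}
  U2345: {{q1,q5},{q5,q6},{q1,q5,q6},{q4,q5,q6}}
  U12345: {{q4,q5,q6}}
C dims 7,16,12,5; δ0: rk 6, SNF 1^6; δ1: rk 8, SNF 1^8; δ2: rk 4, SNF 1^4
degree 0: 7−6−0 = 1 → Ȟ^0 ≅ Z
degree 1: 16−8−6 = 2 → Ȟ^1 ≅ Z^2
degree 2: 12−4−8 = 0 → Ȟ^2 ≅ 0


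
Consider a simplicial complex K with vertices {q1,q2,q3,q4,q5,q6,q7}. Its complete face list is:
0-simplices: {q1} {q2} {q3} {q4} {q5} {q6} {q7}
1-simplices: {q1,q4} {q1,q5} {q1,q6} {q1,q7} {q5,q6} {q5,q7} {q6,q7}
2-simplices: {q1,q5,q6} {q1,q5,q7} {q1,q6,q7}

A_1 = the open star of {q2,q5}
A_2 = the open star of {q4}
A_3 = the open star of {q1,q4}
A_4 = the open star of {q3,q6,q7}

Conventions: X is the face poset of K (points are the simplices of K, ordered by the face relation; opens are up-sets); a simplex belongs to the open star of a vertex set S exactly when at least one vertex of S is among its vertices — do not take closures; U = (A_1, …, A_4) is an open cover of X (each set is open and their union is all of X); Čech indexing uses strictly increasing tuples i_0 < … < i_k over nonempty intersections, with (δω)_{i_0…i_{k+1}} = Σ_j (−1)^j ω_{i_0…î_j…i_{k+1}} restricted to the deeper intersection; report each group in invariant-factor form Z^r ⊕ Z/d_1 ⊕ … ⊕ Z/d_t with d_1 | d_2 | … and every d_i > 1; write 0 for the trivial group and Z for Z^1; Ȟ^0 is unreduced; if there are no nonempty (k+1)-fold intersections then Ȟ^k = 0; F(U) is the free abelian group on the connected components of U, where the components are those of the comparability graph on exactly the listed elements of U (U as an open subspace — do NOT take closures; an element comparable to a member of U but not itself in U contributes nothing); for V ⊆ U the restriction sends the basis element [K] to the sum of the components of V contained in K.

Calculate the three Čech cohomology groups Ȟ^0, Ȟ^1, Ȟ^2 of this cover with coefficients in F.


Ȟ^0(U;F) ≅ Z^3, Ȟ^1(U;F) ≅ 0, Ȟ^2(U;F) ≅ 0

cover nerve:
  A1={{q2},{q5},{q1,q5},{q5,q6},{q5,q7},{q1,q5,q6},{q1,q5,q7}} A2={{q4},{q1,q4}} A3={{q1},{q4},{q1,q4},{q1,q5},{q1,q6},{q1,q7},{q1,q5,q6},{q1,q5,q7},{q1,q6,q7}} A4={{q3},{q6},{q7},{q1,q6},{q1,q7},{q5,q6},{q5,q7},{q6,q7},{q1,q5,q6},{q1,q5,q7},{q1,q6,q7}}
  A13={{q1,q5},{q1,q5,q6},{q1,q5,q7}} A14={{q5,q6},{q5,q7},{q1,q5,q6},{q1,q5,q7}} A23={{q4},{q1,q4}} A34={{q1,q6},{q1,q7},{q1,q5,q6},{q1,q5,q7},{q1,q6,q7}}
  A134={{q1,q5,q6},{q1,q5,q7}}
components per intersection:
  A1: {{q2}} {{q5},{q1,q5},{q5,q6},{q5,q7},{q1,q5,q6},{q1,q5,q7}}
  A2: {{q4},{q1,q4}}
  A3: {{q1},{q4},{q1,q4},{q1,q5},{q1,q6},{q1,q7},{q1,q5,q6},{q1,q5,q7},{q1,q6,q7}}
  A4: {{q3}} {{q6},{q7},{q1,q6},{q1,q7},{q5,q6},{q5,q7},{q6,q7},{q1,q5,q6},{q1,q5,q7},{q1,q6,q7}}
  A13: {{q1,q5},{q1,q5,q6},{q1,q5,q7}}
  A14: {{q5,q6},{q1,q5,q6}} {{q5,q7},{q1,q5,q7}}
  A23: {{q4},{q1,q4}}
  A34: {{q1,q6},{q1,q7},{q1,q5,q6},{q1,q5,q7},{q1,q6,q7}}
  A134: {{q1,q5,q6}} {{q1,q5,q7}}
C dims 6,5,2; δ0: rk 3, SNF 1^3; δ1: rk 2, SNF 1^2
Ȟ^0: (6−3)−0=3 ⇒ Z^3
Ȟ^1: (5−2)−3=0 ⇒ 0
Ȟ^2: (2−0)−2=0 ⇒ 0


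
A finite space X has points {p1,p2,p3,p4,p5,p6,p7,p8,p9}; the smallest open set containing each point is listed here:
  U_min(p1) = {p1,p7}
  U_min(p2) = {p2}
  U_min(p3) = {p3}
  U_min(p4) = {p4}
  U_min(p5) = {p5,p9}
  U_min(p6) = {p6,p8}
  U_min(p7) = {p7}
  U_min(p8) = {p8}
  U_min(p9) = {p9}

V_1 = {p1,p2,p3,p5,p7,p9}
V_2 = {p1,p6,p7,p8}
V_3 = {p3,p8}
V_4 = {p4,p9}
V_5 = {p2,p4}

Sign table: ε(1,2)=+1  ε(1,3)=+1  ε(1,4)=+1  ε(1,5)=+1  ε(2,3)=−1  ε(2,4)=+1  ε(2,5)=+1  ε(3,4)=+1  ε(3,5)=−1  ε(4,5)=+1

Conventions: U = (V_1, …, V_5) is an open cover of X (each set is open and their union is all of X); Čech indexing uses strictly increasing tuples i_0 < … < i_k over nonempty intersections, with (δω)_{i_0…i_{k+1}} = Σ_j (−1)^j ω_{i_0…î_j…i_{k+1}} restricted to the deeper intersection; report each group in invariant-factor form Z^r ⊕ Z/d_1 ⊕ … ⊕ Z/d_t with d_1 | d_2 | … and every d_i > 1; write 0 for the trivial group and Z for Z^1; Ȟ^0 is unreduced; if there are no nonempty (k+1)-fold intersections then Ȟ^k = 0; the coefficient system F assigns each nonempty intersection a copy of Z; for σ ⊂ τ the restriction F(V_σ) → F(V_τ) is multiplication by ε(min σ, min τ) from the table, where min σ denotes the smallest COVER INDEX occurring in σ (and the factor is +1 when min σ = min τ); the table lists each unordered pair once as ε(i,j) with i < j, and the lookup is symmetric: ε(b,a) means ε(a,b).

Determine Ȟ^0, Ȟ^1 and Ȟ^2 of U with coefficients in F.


Ȟ^0 = 0,  Ȟ^1 = Z ⊕ Z/2,  Ȟ^2 = 0

cover nerve:
  V12={p1,p7} V13={p3} V14={p9} V15={p2} V23={p8} V45={p4}
C dims 5,6; δ0: rk 5, SNF 1^4·2
Ȟ^0: (5−5)−0=0 ⇒ 0
Ȟ^1: (6−0)−5=1 plus torsion [2] ⇒ Z ⊕ Z/2
Ȟ^2: (0−0)−0=0 ⇒ 0


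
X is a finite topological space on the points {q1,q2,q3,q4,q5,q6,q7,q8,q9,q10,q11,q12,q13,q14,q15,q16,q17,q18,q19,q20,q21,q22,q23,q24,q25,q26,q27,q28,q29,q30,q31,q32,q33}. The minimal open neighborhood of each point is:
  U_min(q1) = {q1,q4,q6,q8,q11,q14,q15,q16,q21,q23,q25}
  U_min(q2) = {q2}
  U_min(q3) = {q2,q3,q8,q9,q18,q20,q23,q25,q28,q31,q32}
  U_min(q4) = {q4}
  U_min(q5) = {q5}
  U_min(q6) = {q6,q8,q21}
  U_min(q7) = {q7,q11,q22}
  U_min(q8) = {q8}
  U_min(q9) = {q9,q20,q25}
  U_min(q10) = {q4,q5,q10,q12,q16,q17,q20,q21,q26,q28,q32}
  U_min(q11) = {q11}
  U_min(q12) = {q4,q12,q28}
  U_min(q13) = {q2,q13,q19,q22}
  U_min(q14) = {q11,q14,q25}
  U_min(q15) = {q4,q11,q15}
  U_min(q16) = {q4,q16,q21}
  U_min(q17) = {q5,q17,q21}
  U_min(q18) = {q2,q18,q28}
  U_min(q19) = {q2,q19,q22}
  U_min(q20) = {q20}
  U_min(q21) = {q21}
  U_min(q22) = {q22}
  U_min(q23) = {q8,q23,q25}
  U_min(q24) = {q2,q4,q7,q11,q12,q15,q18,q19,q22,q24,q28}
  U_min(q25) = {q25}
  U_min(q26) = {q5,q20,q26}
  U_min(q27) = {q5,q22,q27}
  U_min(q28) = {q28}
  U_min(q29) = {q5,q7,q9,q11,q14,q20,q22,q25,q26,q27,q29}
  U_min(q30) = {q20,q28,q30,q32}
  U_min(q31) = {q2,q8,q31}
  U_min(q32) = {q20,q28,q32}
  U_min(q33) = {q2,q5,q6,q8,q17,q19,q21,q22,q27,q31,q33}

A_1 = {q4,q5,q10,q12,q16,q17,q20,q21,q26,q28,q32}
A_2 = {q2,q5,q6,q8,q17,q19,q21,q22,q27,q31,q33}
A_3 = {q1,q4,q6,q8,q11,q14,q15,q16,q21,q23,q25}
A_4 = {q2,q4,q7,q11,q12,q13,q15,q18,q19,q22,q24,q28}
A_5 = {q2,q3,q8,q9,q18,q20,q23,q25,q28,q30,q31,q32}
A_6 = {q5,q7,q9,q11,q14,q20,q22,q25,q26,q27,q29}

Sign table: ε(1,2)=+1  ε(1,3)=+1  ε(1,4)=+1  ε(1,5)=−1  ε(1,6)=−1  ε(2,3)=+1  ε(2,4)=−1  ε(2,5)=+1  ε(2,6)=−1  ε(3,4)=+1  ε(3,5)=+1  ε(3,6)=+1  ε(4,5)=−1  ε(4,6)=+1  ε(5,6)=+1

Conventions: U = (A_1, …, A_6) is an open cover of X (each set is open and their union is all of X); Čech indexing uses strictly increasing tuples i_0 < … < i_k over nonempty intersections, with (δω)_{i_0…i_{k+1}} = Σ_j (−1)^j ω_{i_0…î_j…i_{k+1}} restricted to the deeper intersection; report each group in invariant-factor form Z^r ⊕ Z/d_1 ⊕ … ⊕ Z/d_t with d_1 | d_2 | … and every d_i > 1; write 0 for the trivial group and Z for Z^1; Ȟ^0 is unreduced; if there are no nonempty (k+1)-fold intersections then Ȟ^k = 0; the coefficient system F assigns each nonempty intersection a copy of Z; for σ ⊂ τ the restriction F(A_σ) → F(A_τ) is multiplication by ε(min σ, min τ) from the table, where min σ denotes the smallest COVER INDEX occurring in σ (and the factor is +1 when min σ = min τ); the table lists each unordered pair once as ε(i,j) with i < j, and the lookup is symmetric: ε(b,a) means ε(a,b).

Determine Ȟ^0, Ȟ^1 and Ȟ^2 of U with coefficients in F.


Ȟ^0 ≅ 0, Ȟ^1 ≅ Z/2 and Ȟ^2 ≅ Z

cover nerve:
  A12={q5,q17,q21} A13={q4,q16,q21} A14={q4,q12,q28} A15={q20,q28,q32} A16={q5,q20,q26} A23={q6,q8,q21} A24={q2,q19,q22} A25={q2,q8,q31} A26={q5,q22,q27} A34={q4,q11,q15} A35={q8,q23,q25} A36={q11,q14,q25} A45={q2,q18,q28} A46={q7,q11,q22} A56={q9,q20,q25}
  A123={q21} A126={q5} A134={q4} A145={q28} A156={q20} A235={q8} A245={q2} A246={q22} A346={q11} A356={q25}
C dims 6,15,10; δ0: rk 6, SNF 1^5·2; δ1: rk 9, SNF 1^9
Ȟ^0: (6−6)−0=0 ⇒ 0
Ȟ^1: (15−9)−6=0 plus torsion [2] ⇒ Z/2
Ȟ^2: (10−0)−9=1 ⇒ Z


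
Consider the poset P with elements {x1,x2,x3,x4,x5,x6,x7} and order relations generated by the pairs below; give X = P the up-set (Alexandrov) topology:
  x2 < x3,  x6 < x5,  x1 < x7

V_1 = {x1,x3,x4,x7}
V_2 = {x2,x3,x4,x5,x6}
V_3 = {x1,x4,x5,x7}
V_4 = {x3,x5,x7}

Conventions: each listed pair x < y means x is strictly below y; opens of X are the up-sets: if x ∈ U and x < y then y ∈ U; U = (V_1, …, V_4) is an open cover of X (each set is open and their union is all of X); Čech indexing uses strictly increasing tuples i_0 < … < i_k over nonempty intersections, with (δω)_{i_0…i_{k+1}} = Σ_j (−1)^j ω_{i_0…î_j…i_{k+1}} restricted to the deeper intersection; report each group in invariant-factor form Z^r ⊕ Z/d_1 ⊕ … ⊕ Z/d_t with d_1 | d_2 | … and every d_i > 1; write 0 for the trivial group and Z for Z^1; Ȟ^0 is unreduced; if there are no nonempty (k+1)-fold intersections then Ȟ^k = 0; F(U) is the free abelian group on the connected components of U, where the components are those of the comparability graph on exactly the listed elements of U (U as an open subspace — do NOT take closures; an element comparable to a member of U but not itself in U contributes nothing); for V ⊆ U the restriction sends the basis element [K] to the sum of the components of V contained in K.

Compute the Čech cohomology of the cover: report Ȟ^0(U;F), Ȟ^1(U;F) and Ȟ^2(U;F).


cover nerve:
  V12={x3,x4} V13={x1,x4,x7} V14={x3,x7} V23={x4,x5} V24={x3,x5} V34={x5,x7}
  V123={x4} V124={x3} V134={x7} V234={x5}
components per intersection:
  V1: {x1,x7} {x3} {x4}
  V2: {x2,x3} {x4} {x5,x6}
  V3: {x1,x7} {x4} {x5}
  V4: {x3} {x5} {x7}
  V12: {x3} {x4}
  V13: {x1,x7} {x4}
  V14: {x3} {x7}
  V23: {x4} {x5}
  V24: {x3} {x5}
  V34: {x5} {x7}
  V123: {x4}
  V124: {x3}
  V134: {x7}
  V234: {x5}
C dims 12,12,4; δ0: rk 8, SNF 1^8; δ1: rk 4, SNF 1^4
Ȟ^0: (12−8)−0=4 ⇒ Z^4
Ȟ^1: (12−4)−8=0 ⇒ 0
Ȟ^2: (4−0)−4=0 ⇒ 0

Ȟ^0(U;F) ≅ Z^4; Ȟ^1(U;F) ≅ 0; Ȟ^2(U;F) ≅ 0


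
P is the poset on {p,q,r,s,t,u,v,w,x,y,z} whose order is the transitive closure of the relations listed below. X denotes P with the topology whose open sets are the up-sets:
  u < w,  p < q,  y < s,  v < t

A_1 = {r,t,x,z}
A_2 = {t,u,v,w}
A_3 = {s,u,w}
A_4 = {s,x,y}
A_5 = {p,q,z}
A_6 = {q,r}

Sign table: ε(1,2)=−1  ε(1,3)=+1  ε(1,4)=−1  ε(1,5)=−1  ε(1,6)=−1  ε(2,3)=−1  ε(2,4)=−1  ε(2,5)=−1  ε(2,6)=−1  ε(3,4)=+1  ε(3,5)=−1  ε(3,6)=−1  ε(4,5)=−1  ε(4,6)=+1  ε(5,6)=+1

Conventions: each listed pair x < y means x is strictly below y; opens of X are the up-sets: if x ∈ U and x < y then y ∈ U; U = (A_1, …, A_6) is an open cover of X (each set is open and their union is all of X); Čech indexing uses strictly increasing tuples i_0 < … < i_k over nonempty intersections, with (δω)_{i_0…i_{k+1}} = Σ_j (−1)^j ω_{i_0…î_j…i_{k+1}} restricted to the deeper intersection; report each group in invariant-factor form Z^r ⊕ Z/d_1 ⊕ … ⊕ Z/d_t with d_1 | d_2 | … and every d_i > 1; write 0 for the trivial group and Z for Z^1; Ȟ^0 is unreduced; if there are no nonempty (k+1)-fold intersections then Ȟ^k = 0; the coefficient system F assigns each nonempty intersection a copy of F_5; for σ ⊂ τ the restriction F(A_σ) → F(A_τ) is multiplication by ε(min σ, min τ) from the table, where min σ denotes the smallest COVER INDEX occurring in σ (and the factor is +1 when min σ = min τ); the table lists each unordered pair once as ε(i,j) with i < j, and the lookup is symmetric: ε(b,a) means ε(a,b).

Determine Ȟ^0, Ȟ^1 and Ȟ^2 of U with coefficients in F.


Ȟ^0 = 0, Ȟ^1 = Z/5, Ȟ^2 = 0

nerve simplices:
  A12={t} A14={x} A15={z} A16={r} A23={u,w} A34={s} A56={q}
C dims 6,7; δ0: rk_F5 6
degree 0: 6−6−0 = 0 → Ȟ^0 ≅ 0
degree 1: 7−0−6 = 1 → Ȟ^1 ≅ Z/5
degree 2: 0−0−0 = 0 → Ȟ^2 ≅ 0


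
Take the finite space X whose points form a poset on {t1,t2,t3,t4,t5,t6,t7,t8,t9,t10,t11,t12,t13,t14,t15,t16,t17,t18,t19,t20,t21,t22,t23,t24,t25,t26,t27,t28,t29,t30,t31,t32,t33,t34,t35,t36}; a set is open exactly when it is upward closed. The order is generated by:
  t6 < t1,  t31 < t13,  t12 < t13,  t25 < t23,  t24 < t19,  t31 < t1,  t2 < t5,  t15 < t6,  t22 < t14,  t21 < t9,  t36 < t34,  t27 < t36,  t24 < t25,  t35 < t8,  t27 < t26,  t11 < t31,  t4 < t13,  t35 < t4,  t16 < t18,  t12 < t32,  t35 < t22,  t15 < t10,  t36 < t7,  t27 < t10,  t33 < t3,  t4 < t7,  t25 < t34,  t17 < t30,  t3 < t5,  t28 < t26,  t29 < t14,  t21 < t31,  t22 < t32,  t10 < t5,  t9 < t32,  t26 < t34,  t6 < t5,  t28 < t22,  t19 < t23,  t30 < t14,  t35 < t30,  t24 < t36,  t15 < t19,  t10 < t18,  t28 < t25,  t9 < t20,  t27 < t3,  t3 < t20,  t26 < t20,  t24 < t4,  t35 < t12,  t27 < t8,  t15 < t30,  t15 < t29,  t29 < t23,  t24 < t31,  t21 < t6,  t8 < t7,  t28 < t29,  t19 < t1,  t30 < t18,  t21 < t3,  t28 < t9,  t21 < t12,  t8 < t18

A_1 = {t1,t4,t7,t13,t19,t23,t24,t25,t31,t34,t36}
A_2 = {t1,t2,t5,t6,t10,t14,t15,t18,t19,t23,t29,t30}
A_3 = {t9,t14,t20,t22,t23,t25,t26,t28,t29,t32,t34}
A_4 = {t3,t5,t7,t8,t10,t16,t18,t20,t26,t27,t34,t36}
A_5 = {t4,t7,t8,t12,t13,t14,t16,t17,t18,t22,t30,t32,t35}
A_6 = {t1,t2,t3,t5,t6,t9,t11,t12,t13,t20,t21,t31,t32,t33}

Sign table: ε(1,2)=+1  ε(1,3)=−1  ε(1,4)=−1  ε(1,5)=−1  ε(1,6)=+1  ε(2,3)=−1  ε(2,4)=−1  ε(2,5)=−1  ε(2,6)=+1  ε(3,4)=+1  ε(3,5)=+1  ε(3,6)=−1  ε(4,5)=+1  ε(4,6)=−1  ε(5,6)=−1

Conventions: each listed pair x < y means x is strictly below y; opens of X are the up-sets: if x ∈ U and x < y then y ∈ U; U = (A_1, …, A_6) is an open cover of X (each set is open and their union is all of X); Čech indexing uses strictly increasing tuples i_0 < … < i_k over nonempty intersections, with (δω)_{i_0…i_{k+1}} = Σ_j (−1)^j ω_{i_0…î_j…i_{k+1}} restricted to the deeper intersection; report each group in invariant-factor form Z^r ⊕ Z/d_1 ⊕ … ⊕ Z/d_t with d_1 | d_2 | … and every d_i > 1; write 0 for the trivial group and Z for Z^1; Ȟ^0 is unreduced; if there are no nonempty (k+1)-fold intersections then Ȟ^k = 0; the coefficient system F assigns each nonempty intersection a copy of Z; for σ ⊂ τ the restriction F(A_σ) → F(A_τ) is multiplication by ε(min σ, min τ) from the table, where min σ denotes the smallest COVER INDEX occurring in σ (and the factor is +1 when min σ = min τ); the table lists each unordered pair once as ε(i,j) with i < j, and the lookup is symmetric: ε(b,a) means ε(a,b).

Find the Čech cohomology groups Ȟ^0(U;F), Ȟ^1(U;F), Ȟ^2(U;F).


nerve of the cover:
  A12={t1,t19,t23} A13={t23,t25,t34} A14={t7,t34,t36} A15={t4,t7,t13} A16={t1,t13,t31} A23={t14,t23,t29} A24={t5,t10,t18} A25={t14,t18,t30} A26={t1,t2,t5,t6} A34={t20,t26,t34} A35={t14,t22,t32} A36={t9,t20,t32} A45={t7,t8,t16,t18} A46={t3,t5,t20} A56={t12,t13,t32}
  A123={t23} A126={t1} A134={t34} A145={t7} A156={t13} A235={t14} A245={t18} A246={t5} A346={t20} A356={t32}
C dims 6,15,10; δ0: rk 5, SNF 1^5; δ1: rk 10, SNF 1^9·2
Ȟ^0 = (6 − 5) − 0 = 1, so Ȟ^0 ≅ Z
Ȟ^1 = (15 − 10) − 5 = 0, so Ȟ^1 ≅ 0
Ȟ^2 = (10 − 0) − 10 = 0 plus torsion [2], so Ȟ^2 ≅ Z/2

Ȟ^0 ≅ Z,  Ȟ^1 ≅ 0,  Ȟ^2 ≅ Z/2


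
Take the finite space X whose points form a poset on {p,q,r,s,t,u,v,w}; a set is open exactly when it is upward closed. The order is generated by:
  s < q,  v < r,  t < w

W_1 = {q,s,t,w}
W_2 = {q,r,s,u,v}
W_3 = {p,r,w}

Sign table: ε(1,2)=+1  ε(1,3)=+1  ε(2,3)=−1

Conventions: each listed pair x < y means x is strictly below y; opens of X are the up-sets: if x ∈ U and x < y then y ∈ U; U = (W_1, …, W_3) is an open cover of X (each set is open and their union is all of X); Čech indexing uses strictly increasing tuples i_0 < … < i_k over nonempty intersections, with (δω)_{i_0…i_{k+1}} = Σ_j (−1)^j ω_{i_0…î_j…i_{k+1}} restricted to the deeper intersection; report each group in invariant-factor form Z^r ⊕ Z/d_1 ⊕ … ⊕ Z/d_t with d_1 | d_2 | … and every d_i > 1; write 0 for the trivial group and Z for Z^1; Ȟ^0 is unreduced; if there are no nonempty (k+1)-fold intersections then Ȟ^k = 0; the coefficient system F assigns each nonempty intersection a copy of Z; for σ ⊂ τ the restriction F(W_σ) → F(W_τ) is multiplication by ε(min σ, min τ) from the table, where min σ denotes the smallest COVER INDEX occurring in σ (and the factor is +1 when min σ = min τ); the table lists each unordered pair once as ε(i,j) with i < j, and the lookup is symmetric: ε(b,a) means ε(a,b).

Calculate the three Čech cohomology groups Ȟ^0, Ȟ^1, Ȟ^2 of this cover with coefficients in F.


nerve of the cover:
  W12={q,s} W13={w} W23={r}
C dims 3,3; δ0: rk 3, SNF 1^2·2
Ȟ^0 = (3 − 3) − 0 = 0, so Ȟ^0 ≅ 0
Ȟ^1 = (3 − 0) − 3 = 0 plus torsion [2], so Ȟ^1 ≅ Z/2
Ȟ^2 = (0 − 0) − 0 = 0, so Ȟ^2 ≅ 0

Ȟ^0(U;F) ≅ 0, Ȟ^1(U;F) ≅ Z/2 and Ȟ^2(U;F) ≅ 0


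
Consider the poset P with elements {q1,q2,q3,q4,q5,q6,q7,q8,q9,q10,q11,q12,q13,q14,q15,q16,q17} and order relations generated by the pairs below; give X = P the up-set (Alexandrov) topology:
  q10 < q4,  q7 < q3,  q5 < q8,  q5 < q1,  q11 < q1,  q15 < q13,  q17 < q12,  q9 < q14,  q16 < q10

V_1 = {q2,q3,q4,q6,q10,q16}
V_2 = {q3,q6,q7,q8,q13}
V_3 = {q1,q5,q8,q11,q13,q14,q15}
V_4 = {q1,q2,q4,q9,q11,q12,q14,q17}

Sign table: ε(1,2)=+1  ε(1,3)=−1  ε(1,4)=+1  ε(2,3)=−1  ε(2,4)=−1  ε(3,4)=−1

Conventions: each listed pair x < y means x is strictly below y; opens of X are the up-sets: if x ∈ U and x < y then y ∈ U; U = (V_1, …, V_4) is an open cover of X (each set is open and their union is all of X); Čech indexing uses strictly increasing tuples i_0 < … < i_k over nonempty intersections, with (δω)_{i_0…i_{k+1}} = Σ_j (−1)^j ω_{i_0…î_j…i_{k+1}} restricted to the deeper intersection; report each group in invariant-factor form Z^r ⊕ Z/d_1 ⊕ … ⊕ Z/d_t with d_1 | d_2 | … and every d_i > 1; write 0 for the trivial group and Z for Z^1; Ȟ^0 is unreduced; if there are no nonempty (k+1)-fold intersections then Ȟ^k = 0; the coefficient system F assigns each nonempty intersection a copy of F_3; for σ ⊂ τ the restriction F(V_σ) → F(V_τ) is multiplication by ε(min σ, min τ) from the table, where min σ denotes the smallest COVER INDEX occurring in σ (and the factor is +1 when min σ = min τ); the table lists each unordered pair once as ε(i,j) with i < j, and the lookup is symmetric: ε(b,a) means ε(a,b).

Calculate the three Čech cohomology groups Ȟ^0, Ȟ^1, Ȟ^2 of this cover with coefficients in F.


Ȟ^0(U;F) ≅ Z/3,  Ȟ^1(U;F) ≅ Z/3,  Ȟ^2(U;F) ≅ 0

nonempty intersections:
  V12={q3,q6} V14={q2,q4} V23={q8,q13} V34={q1,q11,q14}
C dims 4,4; δ0: rk_F3 3
Ȟ^0: (4−3)−0=1 ⇒ Z/3
Ȟ^1: (4−0)−3=1 ⇒ Z/3
Ȟ^2: (0−0)−0=0 ⇒ 0


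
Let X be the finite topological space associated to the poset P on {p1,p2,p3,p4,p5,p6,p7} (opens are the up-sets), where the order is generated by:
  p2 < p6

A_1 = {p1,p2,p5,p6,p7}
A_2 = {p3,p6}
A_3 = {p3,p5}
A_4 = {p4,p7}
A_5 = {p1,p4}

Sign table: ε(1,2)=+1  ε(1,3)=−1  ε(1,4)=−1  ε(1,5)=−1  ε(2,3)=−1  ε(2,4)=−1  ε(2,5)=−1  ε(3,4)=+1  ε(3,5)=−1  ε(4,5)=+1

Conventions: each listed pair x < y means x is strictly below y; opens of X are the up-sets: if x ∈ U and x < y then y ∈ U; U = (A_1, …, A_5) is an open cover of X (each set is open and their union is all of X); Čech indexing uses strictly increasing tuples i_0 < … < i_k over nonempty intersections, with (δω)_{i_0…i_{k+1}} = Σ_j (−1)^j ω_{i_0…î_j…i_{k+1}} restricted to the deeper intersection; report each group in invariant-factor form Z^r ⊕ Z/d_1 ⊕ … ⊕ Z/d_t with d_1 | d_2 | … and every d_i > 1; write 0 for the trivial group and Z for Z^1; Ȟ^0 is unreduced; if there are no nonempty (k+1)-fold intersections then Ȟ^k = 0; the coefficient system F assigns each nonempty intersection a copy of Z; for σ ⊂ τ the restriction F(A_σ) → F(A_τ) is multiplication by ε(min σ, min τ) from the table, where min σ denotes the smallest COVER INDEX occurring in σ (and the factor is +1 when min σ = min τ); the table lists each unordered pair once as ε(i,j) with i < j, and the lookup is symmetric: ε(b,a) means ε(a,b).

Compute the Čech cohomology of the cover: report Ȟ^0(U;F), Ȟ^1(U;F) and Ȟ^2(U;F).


cover nerve:
  A12={p6} A13={p5} A14={p7} A15={p1} A23={p3} A45={p4}
C dims 5,6; δ0: rk 4, SNF 1^4
Ȟ^0: (5−4)−0=1 ⇒ Z
Ȟ^1: (6−0)−4=2 ⇒ Z^2
Ȟ^2: (0−0)−0=0 ⇒ 0

Ȟ^0 = Z, Ȟ^1 = Z^2 and Ȟ^2 = 0


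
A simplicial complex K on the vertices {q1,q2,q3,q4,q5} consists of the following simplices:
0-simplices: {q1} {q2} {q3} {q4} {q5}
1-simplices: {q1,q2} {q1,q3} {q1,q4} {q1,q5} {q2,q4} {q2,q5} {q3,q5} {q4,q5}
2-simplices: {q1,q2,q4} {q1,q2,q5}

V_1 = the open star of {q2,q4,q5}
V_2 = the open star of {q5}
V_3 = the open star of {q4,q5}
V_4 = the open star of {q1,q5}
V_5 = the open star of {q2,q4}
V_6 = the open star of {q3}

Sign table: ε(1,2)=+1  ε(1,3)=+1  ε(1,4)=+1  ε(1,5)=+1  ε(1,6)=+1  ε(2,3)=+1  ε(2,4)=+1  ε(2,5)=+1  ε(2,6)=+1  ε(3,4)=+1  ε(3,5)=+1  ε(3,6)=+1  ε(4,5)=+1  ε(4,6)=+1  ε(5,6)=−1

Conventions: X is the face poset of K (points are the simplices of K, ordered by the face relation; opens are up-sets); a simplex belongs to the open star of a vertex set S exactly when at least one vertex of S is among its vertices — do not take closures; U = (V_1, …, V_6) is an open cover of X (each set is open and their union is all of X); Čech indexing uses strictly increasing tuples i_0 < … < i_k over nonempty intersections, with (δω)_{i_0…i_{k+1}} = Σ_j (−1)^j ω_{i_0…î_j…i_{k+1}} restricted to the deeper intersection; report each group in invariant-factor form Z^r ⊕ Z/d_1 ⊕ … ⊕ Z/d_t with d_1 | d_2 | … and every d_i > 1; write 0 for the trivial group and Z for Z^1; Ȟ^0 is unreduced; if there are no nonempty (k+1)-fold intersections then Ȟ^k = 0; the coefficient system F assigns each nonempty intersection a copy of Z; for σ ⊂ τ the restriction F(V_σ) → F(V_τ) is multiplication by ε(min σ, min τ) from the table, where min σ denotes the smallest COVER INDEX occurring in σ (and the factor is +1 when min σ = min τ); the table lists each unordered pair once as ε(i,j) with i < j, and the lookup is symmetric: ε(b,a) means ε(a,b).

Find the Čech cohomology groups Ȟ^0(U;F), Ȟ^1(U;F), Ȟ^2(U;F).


Ȟ^0(U;F) ≅ Z; Ȟ^1(U;F) ≅ 0; Ȟ^2(U;F) ≅ 0

intersection data:
  V1={{q2},{q4},{q5},{q1,q2},{q1,q4},{q1,q5},{q2,q4},{q2,q5},{q3,q5},{q4,q5},{q1,q2,q4},{q1,q2,q5}} V2={{q5},{q1,q5},{q2,q5},{q3,q5},{q4,q5},{q1,q2,q5}} V3={{q4},{q5},{q1,q4},{q1,q5},{q2,q4},{q2,q5},{q3,q5},{q4,q5},{q1,q2,q4},{q1,q2,q5}} V4={{q1},{q5},{q1,q2},{q1,q3},{q1,q4},{q1,q5},{q2,q5},{q3,q5},{q4,q5},{q1,q2,q4},{q1,q2,q5}} V5={{q2},{q4},{q1,q2},{q1,q4},{q2,q4},{q2,q5},{q4,q5},{q1,q2,q4},{q1,q2,q5}} V6={{q3},{q1,q3},{q3,q5}}
  V12={{q5},{q1,q5},{q2,q5},{q3,q5},{q4,q5},{q1,q2,q5}} V13={{q4},{q5},{q1,q4},{q1,q5},{q2,q4},{q2,q5},{q3,q5},{q4,q5},{q1,q2,q4},{q1,q2,q5}} V14={{q5},{q1,q2},{q1,q4},{q1,q5},{q2,q5},{q3,q5},{q4,q5},{q1,q2,q4},{q1,q2,q5}} V15={{q2},{q4},{q1,q2},{q1,q4},{q2,q4},{q2,q5},{q4,q5},{q1,q2,q4},{q1,q2,q5}} V16={{q3,q5}} V23={{q5},{q1,q5},{q2,q5},{q3,q5},{q4,q5},{q1,q2,q5}} V24={{q5},{q1,q5},{q2,q5},{q3,q5},{q4,q5},{q1,q2,q5}} V25={{q2,q5},{q4,q5},{q1,q2,q5}} V26={{q3,q5}} V34={{q5},{q1,q4},{q1,q5},{q2,q5},{q3,q5},{q4,q5},{q1,q2,q4},{q1,q2,q5}} V35={{q4},{q1,q4},{q2,q4},{q2,q5},{q4,q5},{q1,q2,q4},{q1,q2,q5}} V36={{q3,q5}} V45={{q1,q2},{q1,q4},{q2,q5},{q4,q5},{q1,q2,q4},{q1,q2,q5}} V46={{q1,q3},{q3,q5}}
  V123={{q5},{q1,q5},{q2,q5},{q3,q5},{q4,q5},{q1,q2,q5}} V124={{q5},{q1,q5},{q2,q5},{q3,q5},{q4,q5},{q1,q2,q5}} V125={{q2,q5},{q4,q5},{q1,q2,q5}} V126={{q3,q5}} V134={{q5},{q1,q4},{q1,q5},{q2,q5},{q3,q5},{q4,q5},{q1,q2,q4},{q1,q2,q5}} V135={{q4},{q1,q4},{q2,q4},{q2,q5},{q4,q5},{q1,q2,q4},{q1,q2,q5}} V136={{q3,q5}} V145={{q1,q2},{q1,q4},{q2,q5},{q4,q5},{q1,q2,q4},{q1,q2,q5}} V146={{q3,q5}} V234={{q5},{q1,q5},{q2,q5},{q3,q5},{q4,q5},{q1,q2,q5}} V235={{q2,q5},{q4,q5},{q1,q2,q5}} V236={{q3,q5}} V245={{q2,q5},{q4,q5},{q1,q2,q5}} V246={{q3,q5}} V345={{q1,q4},{q2,q5},{q4,q5},{q1,q2,q4},{q1,q2,q5}} V346={{q3,q5}}
  V1234={{q5},{q1,q5},{q2,q5},{q3,q5},{q4,q5},{q1,q2,q5}} V1235={{q2,q5},{q4,q5},{q1,q2,q5}} V1236={{q3,q5}} V1245={{q2,q5},{q4,q5},{q1,q2,q5}} V1246={{q3,q5}} V1345={{q1,q4},{q2,q5},{q4,q5},{q1,q2,q4},{q1,q2,q5}} V1346={{q3,q5}} V2345={{q2,q5},{q4,q5},{q1,q2,q5}} V2346={{q3,q5}}
  V12345={{q2,q5},{q4,q5},{q1,q2,q5}} V12346={{q3,q5}}
C dims 6,14,16,9; δ0: rk 5, SNF 1^5; δ1: rk 9, SNF 1^9; δ2: rk 7, SNF 1^7
Ȟ^0 = (6 − 5) − 0 = 1, so Ȟ^0 ≅ Z
Ȟ^1 = (14 − 9) − 5 = 0, so Ȟ^1 ≅ 0
Ȟ^2 = (16 − 7) − 9 = 0, so Ȟ^2 ≅ 0


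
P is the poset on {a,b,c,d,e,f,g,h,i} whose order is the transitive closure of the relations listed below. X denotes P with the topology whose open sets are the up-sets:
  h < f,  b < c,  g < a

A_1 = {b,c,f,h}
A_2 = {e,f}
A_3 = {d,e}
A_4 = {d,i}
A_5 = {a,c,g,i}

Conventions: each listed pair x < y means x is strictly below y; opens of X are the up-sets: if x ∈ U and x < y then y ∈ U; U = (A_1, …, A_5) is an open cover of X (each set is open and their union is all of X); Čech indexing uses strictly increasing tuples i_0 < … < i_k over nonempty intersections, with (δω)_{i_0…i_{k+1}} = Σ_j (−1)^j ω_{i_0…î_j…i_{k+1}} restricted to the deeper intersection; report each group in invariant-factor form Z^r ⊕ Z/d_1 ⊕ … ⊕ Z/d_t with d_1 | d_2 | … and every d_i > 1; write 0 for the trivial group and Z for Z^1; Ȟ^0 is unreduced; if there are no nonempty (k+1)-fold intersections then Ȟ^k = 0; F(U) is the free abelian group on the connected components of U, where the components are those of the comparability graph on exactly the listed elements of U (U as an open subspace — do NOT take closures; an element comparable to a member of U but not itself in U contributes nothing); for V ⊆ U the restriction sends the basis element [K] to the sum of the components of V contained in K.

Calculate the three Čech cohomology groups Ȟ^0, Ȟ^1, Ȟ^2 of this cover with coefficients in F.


Ȟ^0 ≅ Z^6, Ȟ^1 ≅ 0 and Ȟ^2 ≅ 0

nonempty intersections:
  A12={f} A15={c} A23={e} A34={d} A45={i}
components per intersection:
  A1: {b,c} {f,h}
  A2: {e} {f}
  A3: {d} {e}
  A4: {d} {i}
  A5: {a,g} {c} {i}
  A12: {f}
  A15: {c}
  A23: {e}
  A34: {d}
  A45: {i}
C dims 11,5; δ0: rk 5, SNF 1^5
Ȟ^0: (11−5)−0=6 ⇒ Z^6
Ȟ^1: (5−0)−5=0 ⇒ 0
Ȟ^2: (0−0)−0=0 ⇒ 0


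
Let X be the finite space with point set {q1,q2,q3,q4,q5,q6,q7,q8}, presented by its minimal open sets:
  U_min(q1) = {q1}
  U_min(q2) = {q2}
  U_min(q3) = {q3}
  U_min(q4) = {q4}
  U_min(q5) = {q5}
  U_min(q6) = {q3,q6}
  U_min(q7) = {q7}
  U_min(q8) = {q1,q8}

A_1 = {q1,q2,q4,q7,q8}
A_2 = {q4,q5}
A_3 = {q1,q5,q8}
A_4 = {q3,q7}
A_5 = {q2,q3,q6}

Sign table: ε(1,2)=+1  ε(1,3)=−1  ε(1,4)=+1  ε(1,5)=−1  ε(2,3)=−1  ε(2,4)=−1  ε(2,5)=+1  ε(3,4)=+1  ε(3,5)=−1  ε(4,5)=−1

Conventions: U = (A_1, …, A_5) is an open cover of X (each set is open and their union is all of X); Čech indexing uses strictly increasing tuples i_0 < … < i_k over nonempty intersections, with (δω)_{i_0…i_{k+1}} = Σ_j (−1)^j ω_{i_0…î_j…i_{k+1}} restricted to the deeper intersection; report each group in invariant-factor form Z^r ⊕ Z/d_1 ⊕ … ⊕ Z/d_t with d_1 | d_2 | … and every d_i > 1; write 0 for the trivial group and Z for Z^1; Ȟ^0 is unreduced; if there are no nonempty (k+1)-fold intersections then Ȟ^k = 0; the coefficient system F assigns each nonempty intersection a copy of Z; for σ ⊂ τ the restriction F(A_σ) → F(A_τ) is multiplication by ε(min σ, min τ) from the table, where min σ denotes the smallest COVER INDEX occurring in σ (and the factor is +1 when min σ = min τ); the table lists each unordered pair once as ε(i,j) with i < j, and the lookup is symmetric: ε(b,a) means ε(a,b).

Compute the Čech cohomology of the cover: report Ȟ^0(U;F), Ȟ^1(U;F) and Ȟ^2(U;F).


Ȟ^0 = Z,  Ȟ^1 = Z^2,  Ȟ^2 = 0

nonempty intersections:
  A12={q4} A13={q1,q8} A14={q7} A15={q2} A23={q5} A45={q3}
C dims 5,6; δ0: rk 4, SNF 1^4
Ȟ^0: (5−4)−0=1 ⇒ Z
Ȟ^1: (6−0)−4=2 ⇒ Z^2
Ȟ^2: (0−0)−0=0 ⇒ 0


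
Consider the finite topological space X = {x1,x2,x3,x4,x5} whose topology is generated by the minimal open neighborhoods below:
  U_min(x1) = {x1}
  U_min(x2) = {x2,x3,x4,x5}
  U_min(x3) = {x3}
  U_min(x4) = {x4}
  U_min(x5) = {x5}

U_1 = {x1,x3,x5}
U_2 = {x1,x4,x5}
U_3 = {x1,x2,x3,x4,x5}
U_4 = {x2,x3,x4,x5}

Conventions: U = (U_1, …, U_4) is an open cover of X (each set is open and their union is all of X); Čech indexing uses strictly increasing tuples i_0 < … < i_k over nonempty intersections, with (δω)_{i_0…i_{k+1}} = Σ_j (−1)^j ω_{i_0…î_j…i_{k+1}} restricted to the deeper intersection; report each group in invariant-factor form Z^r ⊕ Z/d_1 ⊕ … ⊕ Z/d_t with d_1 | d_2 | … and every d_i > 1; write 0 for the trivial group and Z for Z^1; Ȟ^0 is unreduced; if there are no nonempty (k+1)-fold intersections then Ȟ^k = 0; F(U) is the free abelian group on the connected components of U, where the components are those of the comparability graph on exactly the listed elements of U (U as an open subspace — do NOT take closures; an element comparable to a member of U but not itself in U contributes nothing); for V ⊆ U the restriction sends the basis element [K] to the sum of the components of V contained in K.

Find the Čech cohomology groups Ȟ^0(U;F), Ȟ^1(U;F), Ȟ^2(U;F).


intersection data:
  U12={x1,x5} U13={x1,x3,x5} U14={x3,x5} U23={x1,x4,x5} U24={x4,x5} U34={x2,x3,x4,x5}
  U123={x1,x5} U124={x5} U134={x3,x5} U234={x4,x5}
  U1234={x5}
components per intersection:
  U1: {x1} {x3} {x5}
  U2: {x1} {x4} {x5}
  U3: {x1} {x2,x3,x4,x5}
  U4: {x2,x3,x4,x5}
  U12: {x1} {x5}
  U13: {x1} {x3} {x5}
  U14: {x3} {x5}
  U23: {x1} {x4} {x5}
  U24: {x4} {x5}
  U34: {x2,x3,x4,x5}
  U123: {x1} {x5}
  U124: {x5}
  U134: {x3} {x5}
  U234: {x4} {x5}
  U1234: {x5}
C dims 9,13,7,1; δ0: rk 7, SNF 1^7; δ1: rk 6, SNF 1^6; δ2: rk 1, SNF 1^1
Ȟ^0 = (9 − 7) − 0 = 2, so Ȟ^0 ≅ Z^2
Ȟ^1 = (13 − 6) − 7 = 0, so Ȟ^1 ≅ 0
Ȟ^2 = (7 − 1) − 6 = 0, so Ȟ^2 ≅ 0

Ȟ^0(U;F) ≅ Z^2,  Ȟ^1(U;F) ≅ 0,  Ȟ^2(U;F) ≅ 0


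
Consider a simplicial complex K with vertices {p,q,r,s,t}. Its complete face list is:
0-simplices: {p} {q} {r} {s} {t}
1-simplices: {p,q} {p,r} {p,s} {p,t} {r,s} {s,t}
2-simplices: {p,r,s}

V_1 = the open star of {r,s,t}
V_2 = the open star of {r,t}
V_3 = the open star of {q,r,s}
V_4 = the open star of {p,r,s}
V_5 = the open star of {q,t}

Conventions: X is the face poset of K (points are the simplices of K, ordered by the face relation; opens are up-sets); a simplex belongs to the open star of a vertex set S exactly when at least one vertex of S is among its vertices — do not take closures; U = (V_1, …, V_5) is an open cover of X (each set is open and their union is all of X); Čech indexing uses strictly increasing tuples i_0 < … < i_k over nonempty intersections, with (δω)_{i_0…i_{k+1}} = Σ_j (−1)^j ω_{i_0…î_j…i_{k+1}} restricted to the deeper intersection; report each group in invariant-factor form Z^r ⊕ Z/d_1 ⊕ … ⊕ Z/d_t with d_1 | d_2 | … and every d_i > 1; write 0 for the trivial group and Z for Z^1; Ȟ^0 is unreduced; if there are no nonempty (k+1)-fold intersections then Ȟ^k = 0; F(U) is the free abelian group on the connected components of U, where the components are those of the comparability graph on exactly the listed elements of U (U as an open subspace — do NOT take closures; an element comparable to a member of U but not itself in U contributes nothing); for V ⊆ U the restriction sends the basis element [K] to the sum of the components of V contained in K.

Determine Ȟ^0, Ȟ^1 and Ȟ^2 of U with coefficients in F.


nerve of the cover:
  V1={{r},{s},{t},{p,r},{p,s},{p,t},{r,s},{s,t},{p,r,s}} V2={{r},{t},{p,r},{p,t},{r,s},{s,t},{p,r,s}} V3={{q},{r},{s},{p,q},{p,r},{p,s},{r,s},{s,t},{p,r,s}} V4={{p},{r},{s},{p,q},{p,r},{p,s},{p,t},{r,s},{s,t},{p,r,s}} V5={{q},{t},{p,q},{p,t},{s,t}}
  V12={{r},{t},{p,r},{p,t},{r,s},{s,t},{p,r,s}} V13={{r},{s},{p,r},{p,s},{r,s},{s,t},{p,r,s}} V14={{r},{s},{p,r},{p,s},{p,t},{r,s},{s,t},{p,r,s}} V15={{t},{p,t},{s,t}} V23={{r},{p,r},{r,s},{s,t},{p,r,s}} V24={{r},{p,r},{p,t},{r,s},{s,t},{p,r,s}} V25={{t},{p,t},{s,t}} V34={{r},{s},{p,q},{p,r},{p,s},{r,s},{s,t},{p,r,s}} V35={{q},{p,q},{s,t}} V45={{p,q},{p,t},{s,t}}
  V123={{r},{p,r},{r,s},{s,t},{p,r,s}} V124={{r},{p,r},{p,t},{r,s},{s,t},{p,r,s}} V125={{t},{p,t},{s,t}} V134={{r},{s},{p,r},{p,s},{r,s},{s,t},{p,r,s}} V135={{s,t}} V145={{p,t},{s,t}} V234={{r},{p,r},{r,s},{s,t},{p,r,s}} V235={{s,t}} V245={{p,t},{s,t}} V345={{p,q},{s,t}}
  V1234={{r},{p,r},{r,s},{s,t},{p,r,s}} V1235={{s,t}} V1245={{p,t},{s,t}} V1345={{s,t}} V2345={{s,t}}
  V12345={{s,t}}
components per intersection:
  V1: {{r},{s},{t},{p,r},{p,s},{p,t},{r,s},{s,t},{p,r,s}}
  V2: {{r},{p,r},{r,s},{p,r,s}} {{t},{p,t},{s,t}}
  V3: {{q},{p,q}} {{r},{s},{p,r},{p,s},{r,s},{s,t},{p,r,s}}
  V4: {{p},{r},{s},{p,q},{p,r},{p,s},{p,t},{r,s},{s,t},{p,r,s}}
  V5: {{q},{p,q}} {{t},{p,t},{s,t}}
  V12: {{r},{p,r},{r,s},{p,r,s}} {{t},{p,t},{s,t}}
  V13: {{r},{s},{p,r},{p,s},{r,s},{s,t},{p,r,s}}
  V14: {{r},{s},{p,r},{p,s},{r,s},{s,t},{p,r,s}} {{p,t}}
  V15: {{t},{p,t},{s,t}}
  V23: {{r},{p,r},{r,s},{p,r,s}} {{s,t}}
  V24: {{r},{p,r},{r,s},{p,r,s}} {{p,t}} {{s,t}}
  V25: {{t},{p,t},{s,t}}
  V34: {{r},{s},{p,r},{p,s},{r,s},{s,t},{p,r,s}} {{p,q}}
  V35: {{q},{p,q}} {{s,t}}
  V45: {{p,q}} {{p,t}} {{s,t}}
  V123: {{r},{p,r},{r,s},{p,r,s}} {{s,t}}
  V124: {{r},{p,r},{r,s},{p,r,s}} {{p,t}} {{s,t}}
  V125: {{t},{p,t},{s,t}}
  V134: {{r},{s},{p,r},{p,s},{r,s},{s,t},{p,r,s}}
  V135: {{s,t}}
  V145: {{p,t}} {{s,t}}
  V234: {{r},{p,r},{r,s},{p,r,s}} {{s,t}}
  V235: {{s,t}}
  V245: {{p,t}} {{s,t}}
  V345: {{p,q}} {{s,t}}
  V1234: {{r},{p,r},{r,s},{p,r,s}} {{s,t}}
  V1235: {{s,t}}
  V1245: {{p,t}} {{s,t}}
  V1345: {{s,t}}
  V2345: {{s,t}}
  V12345: {{s,t}}
C dims 8,19,17,7; δ0: rk 7, SNF 1^7; δ1: rk 11, SNF 1^11; δ2: rk 6, SNF 1^6
Ȟ^0 = (8 − 7) − 0 = 1, so Ȟ^0 ≅ Z
Ȟ^1 = (19 − 11) − 7 = 1, so Ȟ^1 ≅ Z
Ȟ^2 = (17 − 6) − 11 = 0, so Ȟ^2 ≅ 0

Ȟ^0(U;F) ≅ Z, Ȟ^1(U;F) ≅ Z, Ȟ^2(U;F) ≅ 0
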